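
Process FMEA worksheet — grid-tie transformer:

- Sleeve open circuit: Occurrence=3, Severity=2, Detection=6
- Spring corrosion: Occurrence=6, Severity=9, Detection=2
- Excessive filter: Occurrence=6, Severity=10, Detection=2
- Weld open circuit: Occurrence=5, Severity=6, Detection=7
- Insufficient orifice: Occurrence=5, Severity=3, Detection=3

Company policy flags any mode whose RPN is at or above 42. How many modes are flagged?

4

RPN = Severity × Occurrence × Detection:
  Sleeve open circuit: 2 × 3 × 6 = 36
  Spring corrosion: 9 × 6 × 2 = 108
  Excessive filter: 10 × 6 × 2 = 120
  Weld open circuit: 6 × 5 × 7 = 210
  Insufficient orifice: 3 × 5 × 3 = 45
Modes with RPN ≥ 42: Spring corrosion (108), Excessive filter (120), Weld open circuit (210), Insufficient orifice (45) → 4.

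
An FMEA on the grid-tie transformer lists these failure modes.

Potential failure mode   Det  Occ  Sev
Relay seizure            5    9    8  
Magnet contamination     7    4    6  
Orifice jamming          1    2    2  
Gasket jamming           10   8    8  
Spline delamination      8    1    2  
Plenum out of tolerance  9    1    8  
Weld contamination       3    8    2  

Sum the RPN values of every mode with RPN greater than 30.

RPN = Severity × Occurrence × Detection:
  Relay seizure: 8 × 9 × 5 = 360
  Magnet contamination: 6 × 4 × 7 = 168
  Orifice jamming: 2 × 2 × 1 = 4
  Gasket jamming: 8 × 8 × 10 = 640
  Spline delamination: 2 × 1 × 8 = 16
  Plenum out of tolerance: 8 × 1 × 9 = 72
  Weld contamination: 2 × 8 × 3 = 48
RPN > 30: Relay seizure (360), Magnet contamination (168), Gasket jamming (640), Plenum out of tolerance (72), Weld contamination (48).
Sum: 360 + 168 + 640 + 72 + 48 = 1288.

1288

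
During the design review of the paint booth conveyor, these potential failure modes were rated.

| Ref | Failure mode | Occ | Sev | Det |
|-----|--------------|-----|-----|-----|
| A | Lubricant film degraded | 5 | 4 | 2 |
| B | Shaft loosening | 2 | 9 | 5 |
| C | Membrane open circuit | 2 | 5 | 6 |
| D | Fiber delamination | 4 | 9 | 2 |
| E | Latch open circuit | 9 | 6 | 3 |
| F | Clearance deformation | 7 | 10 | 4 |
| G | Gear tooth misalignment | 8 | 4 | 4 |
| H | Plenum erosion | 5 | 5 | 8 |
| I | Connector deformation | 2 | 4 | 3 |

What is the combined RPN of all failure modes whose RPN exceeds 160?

RPN = Severity × Occurrence × Detection:
  A: 4 × 5 × 2 = 40
  B: 9 × 2 × 5 = 90
  C: 5 × 2 × 6 = 60
  D: 9 × 4 × 2 = 72
  E: 6 × 9 × 3 = 162
  F: 10 × 7 × 4 = 280
  G: 4 × 8 × 4 = 128
  H: 5 × 5 × 8 = 200
  I: 4 × 2 × 3 = 24
RPN > 160: E (162), F (280), H (200).
Sum: 162 + 280 + 200 = 642.

642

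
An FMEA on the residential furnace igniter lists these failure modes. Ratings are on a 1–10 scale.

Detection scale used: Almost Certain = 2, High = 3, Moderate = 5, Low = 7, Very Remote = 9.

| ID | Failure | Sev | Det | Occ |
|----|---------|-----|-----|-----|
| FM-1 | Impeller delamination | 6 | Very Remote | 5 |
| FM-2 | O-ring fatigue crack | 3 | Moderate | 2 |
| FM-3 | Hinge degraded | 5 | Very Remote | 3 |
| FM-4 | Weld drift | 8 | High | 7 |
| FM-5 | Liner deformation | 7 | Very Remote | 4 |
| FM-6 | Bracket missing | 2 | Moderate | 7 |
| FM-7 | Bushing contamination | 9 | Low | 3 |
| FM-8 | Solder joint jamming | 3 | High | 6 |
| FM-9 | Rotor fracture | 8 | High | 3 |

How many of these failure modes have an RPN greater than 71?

6

RPN = Severity × Occurrence × Detection:
  FM-1: 6 × 5 × 9 = 270
  FM-2: 3 × 2 × 5 = 30
  FM-3: 5 × 3 × 9 = 135
  FM-4: 8 × 7 × 3 = 168
  FM-5: 7 × 4 × 9 = 252
  FM-6: 2 × 7 × 5 = 70
  FM-7: 9 × 3 × 7 = 189
  FM-8: 3 × 6 × 3 = 54
  FM-9: 8 × 3 × 3 = 72
Modes with RPN > 71: FM-1 (270), FM-3 (135), FM-4 (168), FM-5 (252), FM-7 (189), FM-9 (72) → 6.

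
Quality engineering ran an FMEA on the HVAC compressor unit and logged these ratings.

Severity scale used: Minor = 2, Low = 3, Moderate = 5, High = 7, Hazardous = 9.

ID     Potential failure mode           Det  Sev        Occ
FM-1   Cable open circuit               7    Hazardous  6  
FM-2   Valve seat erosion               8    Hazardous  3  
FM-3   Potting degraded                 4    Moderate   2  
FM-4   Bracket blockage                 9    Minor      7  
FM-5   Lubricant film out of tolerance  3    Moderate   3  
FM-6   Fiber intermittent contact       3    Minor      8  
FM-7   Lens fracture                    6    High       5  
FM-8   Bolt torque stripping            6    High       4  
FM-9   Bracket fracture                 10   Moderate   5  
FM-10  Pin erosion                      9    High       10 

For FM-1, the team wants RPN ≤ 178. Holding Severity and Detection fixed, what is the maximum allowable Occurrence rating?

FM-1: S=9, O=6, D=7 → current RPN = 378.
Fixed product = 63. Need 63 × O ≤ 178, so O ≤ 178/63 = 2.83.
Maximum integer Occurrence rating = 2 (gives RPN 126; O=3 would give 189 > 178).

2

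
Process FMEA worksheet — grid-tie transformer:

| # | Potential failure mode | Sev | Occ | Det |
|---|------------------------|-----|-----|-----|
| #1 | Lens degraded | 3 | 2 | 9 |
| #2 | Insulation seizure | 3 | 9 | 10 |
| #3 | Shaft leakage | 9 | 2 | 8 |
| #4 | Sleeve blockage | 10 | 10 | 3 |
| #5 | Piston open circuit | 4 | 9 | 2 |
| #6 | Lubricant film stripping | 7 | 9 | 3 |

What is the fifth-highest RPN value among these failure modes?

72

RPN = Severity × Occurrence × Detection:
  #1: 3 × 2 × 9 = 54
  #2: 3 × 9 × 10 = 270
  #3: 9 × 2 × 8 = 144
  #4: 10 × 10 × 3 = 300
  #5: 4 × 9 × 2 = 72
  #6: 7 × 9 × 3 = 189
Sorted descending: 300, 270, 189, 144, 72, 54.
The fifth-highest RPN is 72 (#5).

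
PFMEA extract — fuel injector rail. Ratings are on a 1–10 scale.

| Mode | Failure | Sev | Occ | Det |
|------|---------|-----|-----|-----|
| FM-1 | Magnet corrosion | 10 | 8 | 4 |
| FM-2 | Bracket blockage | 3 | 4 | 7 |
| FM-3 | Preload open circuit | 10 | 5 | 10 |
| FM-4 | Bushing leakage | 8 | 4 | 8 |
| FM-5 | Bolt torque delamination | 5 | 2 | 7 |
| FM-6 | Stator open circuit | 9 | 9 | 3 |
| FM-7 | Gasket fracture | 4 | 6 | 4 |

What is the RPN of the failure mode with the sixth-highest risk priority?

RPN = Severity × Occurrence × Detection:
  FM-1: 10 × 8 × 4 = 320
  FM-2: 3 × 4 × 7 = 84
  FM-3: 10 × 5 × 10 = 500
  FM-4: 8 × 4 × 8 = 256
  FM-5: 5 × 2 × 7 = 70
  FM-6: 9 × 9 × 3 = 243
  FM-7: 4 × 6 × 4 = 96
Sorted descending: 500, 320, 256, 243, 96, 84, 70.
The sixth-highest RPN is 84 (FM-2).

84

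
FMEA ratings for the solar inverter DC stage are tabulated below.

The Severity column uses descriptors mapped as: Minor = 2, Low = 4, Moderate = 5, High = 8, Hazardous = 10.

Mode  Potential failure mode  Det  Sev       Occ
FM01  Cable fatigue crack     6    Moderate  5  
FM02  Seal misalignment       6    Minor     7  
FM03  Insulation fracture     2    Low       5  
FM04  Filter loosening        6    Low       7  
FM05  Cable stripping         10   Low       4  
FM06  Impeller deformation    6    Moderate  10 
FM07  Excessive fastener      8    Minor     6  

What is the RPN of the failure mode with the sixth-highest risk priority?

84

RPN = Severity × Occurrence × Detection:
  FM01: 5 × 5 × 6 = 150
  FM02: 2 × 7 × 6 = 84
  FM03: 4 × 5 × 2 = 40
  FM04: 4 × 7 × 6 = 168
  FM05: 4 × 4 × 10 = 160
  FM06: 5 × 10 × 6 = 300
  FM07: 2 × 6 × 8 = 96
Sorted descending: 300, 168, 160, 150, 96, 84, 40.
The sixth-highest RPN is 84 (FM02).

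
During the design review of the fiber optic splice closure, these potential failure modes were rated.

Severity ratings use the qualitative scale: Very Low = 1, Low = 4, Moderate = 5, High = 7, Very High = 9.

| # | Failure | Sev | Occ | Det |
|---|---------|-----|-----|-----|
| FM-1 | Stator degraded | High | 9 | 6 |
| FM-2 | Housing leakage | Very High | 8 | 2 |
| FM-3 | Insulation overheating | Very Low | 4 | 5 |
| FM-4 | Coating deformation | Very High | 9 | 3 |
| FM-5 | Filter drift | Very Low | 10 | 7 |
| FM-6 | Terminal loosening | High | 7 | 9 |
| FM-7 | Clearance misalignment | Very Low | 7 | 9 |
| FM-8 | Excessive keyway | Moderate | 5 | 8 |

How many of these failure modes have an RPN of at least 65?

6

RPN = Severity × Occurrence × Detection:
  FM-1: 7 × 9 × 6 = 378
  FM-2: 9 × 8 × 2 = 144
  FM-3: 1 × 4 × 5 = 20
  FM-4: 9 × 9 × 3 = 243
  FM-5: 1 × 10 × 7 = 70
  FM-6: 7 × 7 × 9 = 441
  FM-7: 1 × 7 × 9 = 63
  FM-8: 5 × 5 × 8 = 200
Modes with RPN ≥ 65: FM-1 (378), FM-2 (144), FM-4 (243), FM-5 (70), FM-6 (441), FM-8 (200) → 6.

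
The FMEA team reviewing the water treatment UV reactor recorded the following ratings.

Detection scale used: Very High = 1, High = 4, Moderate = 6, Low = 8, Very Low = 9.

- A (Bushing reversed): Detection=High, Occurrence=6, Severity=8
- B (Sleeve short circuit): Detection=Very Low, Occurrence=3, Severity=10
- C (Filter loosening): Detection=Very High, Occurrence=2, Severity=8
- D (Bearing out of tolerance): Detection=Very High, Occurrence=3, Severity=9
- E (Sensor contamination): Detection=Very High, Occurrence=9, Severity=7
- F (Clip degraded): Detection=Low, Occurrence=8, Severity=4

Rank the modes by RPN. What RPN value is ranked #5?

RPN = Severity × Occurrence × Detection:
  A: 8 × 6 × 4 = 192
  B: 10 × 3 × 9 = 270
  C: 8 × 2 × 1 = 16
  D: 9 × 3 × 1 = 27
  E: 7 × 9 × 1 = 63
  F: 4 × 8 × 8 = 256
Sorted descending: 270, 256, 192, 63, 27, 16.
The fifth-highest RPN is 27 (D).

27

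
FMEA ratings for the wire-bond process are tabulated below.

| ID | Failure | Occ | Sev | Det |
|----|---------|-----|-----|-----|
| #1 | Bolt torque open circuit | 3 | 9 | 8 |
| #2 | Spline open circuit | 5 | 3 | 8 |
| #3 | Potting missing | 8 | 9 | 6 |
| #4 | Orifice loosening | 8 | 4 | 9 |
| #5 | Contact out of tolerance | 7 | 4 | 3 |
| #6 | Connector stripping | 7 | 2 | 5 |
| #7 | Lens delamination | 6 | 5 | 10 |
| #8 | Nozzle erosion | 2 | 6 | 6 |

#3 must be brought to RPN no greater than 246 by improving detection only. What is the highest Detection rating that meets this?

#3: S=9, O=8, D=6 → current RPN = 432.
Fixed product = 72. Need 72 × D ≤ 246, so D ≤ 246/72 = 3.42.
Maximum integer Detection rating = 3 (gives RPN 216; D=4 would give 288 > 246).

3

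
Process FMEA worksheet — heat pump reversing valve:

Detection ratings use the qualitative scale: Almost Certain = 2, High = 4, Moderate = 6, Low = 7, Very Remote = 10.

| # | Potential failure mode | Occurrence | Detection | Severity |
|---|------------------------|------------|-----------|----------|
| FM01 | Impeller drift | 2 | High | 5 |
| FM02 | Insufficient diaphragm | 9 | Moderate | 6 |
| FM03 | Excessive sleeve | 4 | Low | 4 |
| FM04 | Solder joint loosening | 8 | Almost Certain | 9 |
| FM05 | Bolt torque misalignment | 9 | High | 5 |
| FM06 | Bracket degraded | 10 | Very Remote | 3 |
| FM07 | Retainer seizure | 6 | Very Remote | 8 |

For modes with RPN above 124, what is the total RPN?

1428

RPN = Severity × Occurrence × Detection:
  FM01: 5 × 2 × 4 = 40
  FM02: 6 × 9 × 6 = 324
  FM03: 4 × 4 × 7 = 112
  FM04: 9 × 8 × 2 = 144
  FM05: 5 × 9 × 4 = 180
  FM06: 3 × 10 × 10 = 300
  FM07: 8 × 6 × 10 = 480
RPN > 124: FM02 (324), FM04 (144), FM05 (180), FM06 (300), FM07 (480).
Sum: 324 + 144 + 180 + 300 + 480 = 1428.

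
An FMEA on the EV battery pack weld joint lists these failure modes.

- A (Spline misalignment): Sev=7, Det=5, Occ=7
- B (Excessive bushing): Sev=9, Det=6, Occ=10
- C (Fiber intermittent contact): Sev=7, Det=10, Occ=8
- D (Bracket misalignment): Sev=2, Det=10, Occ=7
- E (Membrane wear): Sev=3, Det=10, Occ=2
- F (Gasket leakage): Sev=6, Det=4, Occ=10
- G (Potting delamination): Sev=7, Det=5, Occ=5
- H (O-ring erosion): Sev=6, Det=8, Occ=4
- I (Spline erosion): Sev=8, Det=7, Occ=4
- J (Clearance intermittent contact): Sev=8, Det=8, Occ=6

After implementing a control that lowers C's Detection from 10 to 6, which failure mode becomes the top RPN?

B

RPN = Severity × Occurrence × Detection:
  A: 7 × 7 × 5 = 245
  B: 9 × 10 × 6 = 540
  C: 7 × 8 × 10 = 560
  D: 2 × 7 × 10 = 140
  E: 3 × 2 × 10 = 60
  F: 6 × 10 × 4 = 240
  G: 7 × 5 × 5 = 175
  H: 6 × 4 × 8 = 192
  I: 8 × 4 × 7 = 224
  J: 8 × 6 × 8 = 384
After action: C → 7 × 8 × 6 = 336.
Revised RPNs: B=540, J=384, C=336, A=245, F=240, I=224, H=192, G=175, D=140, E=60.
Highest is now B (540).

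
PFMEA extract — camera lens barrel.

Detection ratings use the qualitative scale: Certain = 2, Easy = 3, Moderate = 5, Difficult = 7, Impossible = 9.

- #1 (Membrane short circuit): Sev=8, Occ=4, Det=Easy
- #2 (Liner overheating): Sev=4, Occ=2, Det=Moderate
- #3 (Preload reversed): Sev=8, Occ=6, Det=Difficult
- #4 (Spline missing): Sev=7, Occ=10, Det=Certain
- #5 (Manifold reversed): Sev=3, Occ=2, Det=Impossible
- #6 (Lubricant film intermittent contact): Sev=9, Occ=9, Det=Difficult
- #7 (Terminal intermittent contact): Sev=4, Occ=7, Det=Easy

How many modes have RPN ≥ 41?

RPN = Severity × Occurrence × Detection:
  #1: 8 × 4 × 3 = 96
  #2: 4 × 2 × 5 = 40
  #3: 8 × 6 × 7 = 336
  #4: 7 × 10 × 2 = 140
  #5: 3 × 2 × 9 = 54
  #6: 9 × 9 × 7 = 567
  #7: 4 × 7 × 3 = 84
Modes with RPN ≥ 41: #1 (96), #3 (336), #4 (140), #5 (54), #6 (567), #7 (84) → 6.

6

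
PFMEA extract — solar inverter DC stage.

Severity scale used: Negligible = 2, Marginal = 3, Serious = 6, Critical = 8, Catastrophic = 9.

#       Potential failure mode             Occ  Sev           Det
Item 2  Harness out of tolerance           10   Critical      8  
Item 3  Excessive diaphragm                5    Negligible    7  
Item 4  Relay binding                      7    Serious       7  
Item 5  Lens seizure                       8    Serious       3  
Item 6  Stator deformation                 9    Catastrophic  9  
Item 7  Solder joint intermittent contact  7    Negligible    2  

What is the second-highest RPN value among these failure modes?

RPN = Severity × Occurrence × Detection:
  Item 2: 8 × 10 × 8 = 640
  Item 3: 2 × 5 × 7 = 70
  Item 4: 6 × 7 × 7 = 294
  Item 5: 6 × 8 × 3 = 144
  Item 6: 9 × 9 × 9 = 729
  Item 7: 2 × 7 × 2 = 28
Sorted descending: 729, 640, 294, 144, 70, 28.
The second-highest RPN is 640 (Item 2).

640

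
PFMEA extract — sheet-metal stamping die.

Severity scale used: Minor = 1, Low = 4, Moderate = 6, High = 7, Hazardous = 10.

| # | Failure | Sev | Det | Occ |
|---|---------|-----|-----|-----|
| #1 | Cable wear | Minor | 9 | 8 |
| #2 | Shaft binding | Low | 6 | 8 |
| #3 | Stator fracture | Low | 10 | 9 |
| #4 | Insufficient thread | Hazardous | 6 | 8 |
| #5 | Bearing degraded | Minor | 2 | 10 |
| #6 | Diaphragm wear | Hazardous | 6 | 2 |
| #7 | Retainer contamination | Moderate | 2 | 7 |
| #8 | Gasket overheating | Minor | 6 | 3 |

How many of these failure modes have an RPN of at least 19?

RPN = Severity × Occurrence × Detection:
  #1: 1 × 8 × 9 = 72
  #2: 4 × 8 × 6 = 192
  #3: 4 × 9 × 10 = 360
  #4: 10 × 8 × 6 = 480
  #5: 1 × 10 × 2 = 20
  #6: 10 × 2 × 6 = 120
  #7: 6 × 7 × 2 = 84
  #8: 1 × 3 × 6 = 18
Modes with RPN ≥ 19: #1 (72), #2 (192), #3 (360), #4 (480), #5 (20), #6 (120), #7 (84) → 7.

7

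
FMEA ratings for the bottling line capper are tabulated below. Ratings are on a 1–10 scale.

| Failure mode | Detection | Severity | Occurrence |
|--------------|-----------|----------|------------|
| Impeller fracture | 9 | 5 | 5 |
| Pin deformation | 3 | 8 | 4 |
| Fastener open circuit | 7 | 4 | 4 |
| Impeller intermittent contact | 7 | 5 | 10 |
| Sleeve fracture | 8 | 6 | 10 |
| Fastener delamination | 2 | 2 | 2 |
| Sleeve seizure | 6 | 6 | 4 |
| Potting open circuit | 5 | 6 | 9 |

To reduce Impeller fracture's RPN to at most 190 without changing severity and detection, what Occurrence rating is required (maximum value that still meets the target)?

4

Impeller fracture: S=5, O=5, D=9 → current RPN = 225.
Fixed product = 45. Need 45 × O ≤ 190, so O ≤ 190/45 = 4.22.
Maximum integer Occurrence rating = 4 (gives RPN 180; O=5 would give 225 > 190).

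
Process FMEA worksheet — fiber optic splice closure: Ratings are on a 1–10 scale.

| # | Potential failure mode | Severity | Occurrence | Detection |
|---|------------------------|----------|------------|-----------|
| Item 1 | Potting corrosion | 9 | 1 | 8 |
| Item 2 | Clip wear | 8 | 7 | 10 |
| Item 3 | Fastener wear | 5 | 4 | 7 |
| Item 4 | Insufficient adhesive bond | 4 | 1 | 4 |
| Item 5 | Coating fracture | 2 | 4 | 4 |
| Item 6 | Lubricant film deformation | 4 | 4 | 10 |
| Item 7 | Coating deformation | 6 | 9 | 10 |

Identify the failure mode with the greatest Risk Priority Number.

Item 2

RPN = Severity × Occurrence × Detection:
  Item 1: 9 × 1 × 8 = 72
  Item 2: 8 × 7 × 10 = 560
  Item 3: 5 × 4 × 7 = 140
  Item 4: 4 × 1 × 4 = 16
  Item 5: 2 × 4 × 4 = 32
  Item 6: 4 × 4 × 10 = 160
  Item 7: 6 × 9 × 10 = 540
Highest RPN is 560 → Item 2.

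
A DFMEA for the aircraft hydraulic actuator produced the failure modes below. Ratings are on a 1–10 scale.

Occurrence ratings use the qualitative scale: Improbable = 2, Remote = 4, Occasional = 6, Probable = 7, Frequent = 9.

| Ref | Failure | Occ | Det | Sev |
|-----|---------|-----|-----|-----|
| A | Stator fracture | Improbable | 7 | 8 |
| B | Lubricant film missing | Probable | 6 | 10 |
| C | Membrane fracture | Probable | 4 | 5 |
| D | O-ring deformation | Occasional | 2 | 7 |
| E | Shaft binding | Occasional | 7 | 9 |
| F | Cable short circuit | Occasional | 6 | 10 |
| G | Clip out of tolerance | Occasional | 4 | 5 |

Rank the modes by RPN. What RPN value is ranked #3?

RPN = Severity × Occurrence × Detection:
  A: 8 × 2 × 7 = 112
  B: 10 × 7 × 6 = 420
  C: 5 × 7 × 4 = 140
  D: 7 × 6 × 2 = 84
  E: 9 × 6 × 7 = 378
  F: 10 × 6 × 6 = 360
  G: 5 × 6 × 4 = 120
Sorted descending: 420, 378, 360, 140, 120, 112, 84.
The third-highest RPN is 360 (F).

360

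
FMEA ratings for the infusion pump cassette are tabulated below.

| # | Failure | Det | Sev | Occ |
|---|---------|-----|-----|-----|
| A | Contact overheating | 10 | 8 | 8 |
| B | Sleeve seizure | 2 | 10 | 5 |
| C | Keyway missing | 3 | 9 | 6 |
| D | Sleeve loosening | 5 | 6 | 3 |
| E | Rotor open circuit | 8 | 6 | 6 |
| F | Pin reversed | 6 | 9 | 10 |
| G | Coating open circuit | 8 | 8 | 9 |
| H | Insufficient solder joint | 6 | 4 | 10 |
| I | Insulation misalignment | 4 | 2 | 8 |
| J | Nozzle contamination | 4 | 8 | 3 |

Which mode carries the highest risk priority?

RPN = Severity × Occurrence × Detection:
  A: 8 × 8 × 10 = 640
  B: 10 × 5 × 2 = 100
  C: 9 × 6 × 3 = 162
  D: 6 × 3 × 5 = 90
  E: 6 × 6 × 8 = 288
  F: 9 × 10 × 6 = 540
  G: 8 × 9 × 8 = 576
  H: 4 × 10 × 6 = 240
  I: 2 × 8 × 4 = 64
  J: 8 × 3 × 4 = 96
Highest RPN is 640 → A.

A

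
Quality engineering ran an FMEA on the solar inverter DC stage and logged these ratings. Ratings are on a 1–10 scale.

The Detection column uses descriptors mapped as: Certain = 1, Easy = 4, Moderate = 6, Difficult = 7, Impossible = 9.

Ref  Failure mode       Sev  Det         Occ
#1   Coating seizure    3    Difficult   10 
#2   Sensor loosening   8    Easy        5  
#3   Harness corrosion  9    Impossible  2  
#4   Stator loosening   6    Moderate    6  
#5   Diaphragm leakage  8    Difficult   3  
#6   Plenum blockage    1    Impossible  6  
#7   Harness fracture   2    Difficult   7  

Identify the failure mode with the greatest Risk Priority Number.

#4

RPN = Severity × Occurrence × Detection:
  #1: 3 × 10 × 7 = 210
  #2: 8 × 5 × 4 = 160
  #3: 9 × 2 × 9 = 162
  #4: 6 × 6 × 6 = 216
  #5: 8 × 3 × 7 = 168
  #6: 1 × 6 × 9 = 54
  #7: 2 × 7 × 7 = 98
Highest RPN is 216 → #4.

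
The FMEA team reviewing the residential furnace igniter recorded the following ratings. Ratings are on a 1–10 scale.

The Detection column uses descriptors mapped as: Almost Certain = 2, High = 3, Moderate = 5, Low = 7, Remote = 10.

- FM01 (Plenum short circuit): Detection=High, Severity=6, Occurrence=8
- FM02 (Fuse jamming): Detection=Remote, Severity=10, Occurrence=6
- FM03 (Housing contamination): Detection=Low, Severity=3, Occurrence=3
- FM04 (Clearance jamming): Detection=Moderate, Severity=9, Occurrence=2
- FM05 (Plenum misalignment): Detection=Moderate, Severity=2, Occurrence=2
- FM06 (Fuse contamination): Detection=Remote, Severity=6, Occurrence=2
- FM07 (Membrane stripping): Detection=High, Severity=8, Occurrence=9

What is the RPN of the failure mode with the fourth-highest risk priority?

RPN = Severity × Occurrence × Detection:
  FM01: 6 × 8 × 3 = 144
  FM02: 10 × 6 × 10 = 600
  FM03: 3 × 3 × 7 = 63
  FM04: 9 × 2 × 5 = 90
  FM05: 2 × 2 × 5 = 20
  FM06: 6 × 2 × 10 = 120
  FM07: 8 × 9 × 3 = 216
Sorted descending: 600, 216, 144, 120, 90, 63, 20.
The fourth-highest RPN is 120 (FM06).

120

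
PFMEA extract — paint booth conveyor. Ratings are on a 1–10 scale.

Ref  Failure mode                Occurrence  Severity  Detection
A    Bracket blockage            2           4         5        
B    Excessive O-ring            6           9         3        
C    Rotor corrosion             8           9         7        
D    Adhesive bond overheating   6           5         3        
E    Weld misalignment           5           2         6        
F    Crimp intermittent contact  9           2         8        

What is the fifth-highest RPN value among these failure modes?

60

RPN = Severity × Occurrence × Detection:
  A: 4 × 2 × 5 = 40
  B: 9 × 6 × 3 = 162
  C: 9 × 8 × 7 = 504
  D: 5 × 6 × 3 = 90
  E: 2 × 5 × 6 = 60
  F: 2 × 9 × 8 = 144
Sorted descending: 504, 162, 144, 90, 60, 40.
The fifth-highest RPN is 60 (E).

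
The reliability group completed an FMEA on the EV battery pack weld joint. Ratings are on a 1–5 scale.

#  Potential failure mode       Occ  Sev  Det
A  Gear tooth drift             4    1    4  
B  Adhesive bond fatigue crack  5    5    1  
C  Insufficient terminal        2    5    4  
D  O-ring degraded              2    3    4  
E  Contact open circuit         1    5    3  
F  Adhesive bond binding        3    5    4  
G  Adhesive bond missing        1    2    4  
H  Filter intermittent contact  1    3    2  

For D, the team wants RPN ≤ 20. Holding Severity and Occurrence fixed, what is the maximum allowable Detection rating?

3

D: S=3, O=2, D=4 → current RPN = 24.
Fixed product = 6. Need 6 × D ≤ 20, so D ≤ 20/6 = 3.33.
Maximum integer Detection rating = 3 (gives RPN 18; D=4 would give 24 > 20).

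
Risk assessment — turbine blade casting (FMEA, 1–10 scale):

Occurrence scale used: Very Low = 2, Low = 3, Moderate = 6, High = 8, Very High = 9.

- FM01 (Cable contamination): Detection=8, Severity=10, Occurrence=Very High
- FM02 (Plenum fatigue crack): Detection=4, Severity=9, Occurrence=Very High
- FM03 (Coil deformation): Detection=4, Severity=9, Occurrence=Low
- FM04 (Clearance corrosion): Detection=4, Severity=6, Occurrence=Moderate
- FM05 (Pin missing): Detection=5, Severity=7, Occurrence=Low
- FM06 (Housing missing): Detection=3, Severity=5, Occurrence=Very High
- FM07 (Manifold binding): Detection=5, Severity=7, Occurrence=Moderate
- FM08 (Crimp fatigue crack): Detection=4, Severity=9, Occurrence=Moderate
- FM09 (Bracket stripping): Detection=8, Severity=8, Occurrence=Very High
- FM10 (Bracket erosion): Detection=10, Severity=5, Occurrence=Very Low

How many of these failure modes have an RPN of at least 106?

8

RPN = Severity × Occurrence × Detection:
  FM01: 10 × 9 × 8 = 720
  FM02: 9 × 9 × 4 = 324
  FM03: 9 × 3 × 4 = 108
  FM04: 6 × 6 × 4 = 144
  FM05: 7 × 3 × 5 = 105
  FM06: 5 × 9 × 3 = 135
  FM07: 7 × 6 × 5 = 210
  FM08: 9 × 6 × 4 = 216
  FM09: 8 × 9 × 8 = 576
  FM10: 5 × 2 × 10 = 100
Modes with RPN ≥ 106: FM01 (720), FM02 (324), FM03 (108), FM04 (144), FM06 (135), FM07 (210), FM08 (216), FM09 (576) → 8.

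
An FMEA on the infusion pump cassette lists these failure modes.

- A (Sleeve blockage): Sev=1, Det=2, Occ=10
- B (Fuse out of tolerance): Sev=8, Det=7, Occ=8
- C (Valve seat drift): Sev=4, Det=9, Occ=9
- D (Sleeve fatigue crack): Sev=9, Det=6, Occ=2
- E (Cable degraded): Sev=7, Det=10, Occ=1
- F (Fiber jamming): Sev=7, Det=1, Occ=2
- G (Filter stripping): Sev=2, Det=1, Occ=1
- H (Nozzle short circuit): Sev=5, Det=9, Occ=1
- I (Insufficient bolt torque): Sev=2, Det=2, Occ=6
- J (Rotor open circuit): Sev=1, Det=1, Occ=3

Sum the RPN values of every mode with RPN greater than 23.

RPN = Severity × Occurrence × Detection:
  A: 1 × 10 × 2 = 20
  B: 8 × 8 × 7 = 448
  C: 4 × 9 × 9 = 324
  D: 9 × 2 × 6 = 108
  E: 7 × 1 × 10 = 70
  F: 7 × 2 × 1 = 14
  G: 2 × 1 × 1 = 2
  H: 5 × 1 × 9 = 45
  I: 2 × 6 × 2 = 24
  J: 1 × 3 × 1 = 3
RPN > 23: B (448), C (324), D (108), E (70), H (45), I (24).
Sum: 448 + 324 + 108 + 70 + 45 + 24 = 1019.

1019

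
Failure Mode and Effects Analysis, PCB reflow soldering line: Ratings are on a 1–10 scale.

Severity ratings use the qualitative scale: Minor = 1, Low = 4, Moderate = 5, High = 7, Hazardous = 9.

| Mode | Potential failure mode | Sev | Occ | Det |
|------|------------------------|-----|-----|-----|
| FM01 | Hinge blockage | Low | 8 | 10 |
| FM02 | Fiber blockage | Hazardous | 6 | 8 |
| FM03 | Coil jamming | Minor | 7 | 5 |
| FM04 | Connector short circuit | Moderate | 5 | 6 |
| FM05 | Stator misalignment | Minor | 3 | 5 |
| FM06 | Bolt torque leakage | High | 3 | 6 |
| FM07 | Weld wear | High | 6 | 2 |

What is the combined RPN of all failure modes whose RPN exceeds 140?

902

RPN = Severity × Occurrence × Detection:
  FM01: 4 × 8 × 10 = 320
  FM02: 9 × 6 × 8 = 432
  FM03: 1 × 7 × 5 = 35
  FM04: 5 × 5 × 6 = 150
  FM05: 1 × 3 × 5 = 15
  FM06: 7 × 3 × 6 = 126
  FM07: 7 × 6 × 2 = 84
RPN > 140: FM01 (320), FM02 (432), FM04 (150).
Sum: 320 + 432 + 150 = 902.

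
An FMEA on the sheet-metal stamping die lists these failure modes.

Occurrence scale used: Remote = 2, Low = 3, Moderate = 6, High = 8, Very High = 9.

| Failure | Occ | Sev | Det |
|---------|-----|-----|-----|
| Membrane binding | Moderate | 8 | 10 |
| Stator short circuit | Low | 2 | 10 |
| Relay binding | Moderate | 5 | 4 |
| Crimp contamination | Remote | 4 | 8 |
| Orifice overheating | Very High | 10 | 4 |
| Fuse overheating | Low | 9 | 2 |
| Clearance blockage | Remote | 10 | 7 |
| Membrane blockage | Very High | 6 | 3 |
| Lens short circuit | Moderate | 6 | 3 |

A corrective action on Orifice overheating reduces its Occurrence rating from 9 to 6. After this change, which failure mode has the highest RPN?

Membrane binding

RPN = Severity × Occurrence × Detection:
  Membrane binding: 8 × 6 × 10 = 480
  Stator short circuit: 2 × 3 × 10 = 60
  Relay binding: 5 × 6 × 4 = 120
  Crimp contamination: 4 × 2 × 8 = 64
  Orifice overheating: 10 × 9 × 4 = 360
  Fuse overheating: 9 × 3 × 2 = 54
  Clearance blockage: 10 × 2 × 7 = 140
  Membrane blockage: 6 × 9 × 3 = 162
  Lens short circuit: 6 × 6 × 3 = 108
After action: Orifice overheating → 10 × 6 × 4 = 240.
Revised RPNs: Membrane binding=480, Orifice overheating=240, Membrane blockage=162, Clearance blockage=140, Relay binding=120, Lens short circuit=108, Crimp contamination=64, Stator short circuit=60, Fuse overheating=54.
Highest is now Membrane binding (480).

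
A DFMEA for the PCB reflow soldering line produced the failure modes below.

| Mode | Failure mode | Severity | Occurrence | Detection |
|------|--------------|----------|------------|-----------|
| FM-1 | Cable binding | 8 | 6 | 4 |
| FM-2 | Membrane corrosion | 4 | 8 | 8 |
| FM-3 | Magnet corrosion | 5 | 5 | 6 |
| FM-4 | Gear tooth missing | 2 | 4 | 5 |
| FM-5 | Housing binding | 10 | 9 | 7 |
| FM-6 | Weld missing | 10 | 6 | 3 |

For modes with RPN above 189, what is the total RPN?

1078

RPN = Severity × Occurrence × Detection:
  FM-1: 8 × 6 × 4 = 192
  FM-2: 4 × 8 × 8 = 256
  FM-3: 5 × 5 × 6 = 150
  FM-4: 2 × 4 × 5 = 40
  FM-5: 10 × 9 × 7 = 630
  FM-6: 10 × 6 × 3 = 180
RPN > 189: FM-1 (192), FM-2 (256), FM-5 (630).
Sum: 192 + 256 + 630 = 1078.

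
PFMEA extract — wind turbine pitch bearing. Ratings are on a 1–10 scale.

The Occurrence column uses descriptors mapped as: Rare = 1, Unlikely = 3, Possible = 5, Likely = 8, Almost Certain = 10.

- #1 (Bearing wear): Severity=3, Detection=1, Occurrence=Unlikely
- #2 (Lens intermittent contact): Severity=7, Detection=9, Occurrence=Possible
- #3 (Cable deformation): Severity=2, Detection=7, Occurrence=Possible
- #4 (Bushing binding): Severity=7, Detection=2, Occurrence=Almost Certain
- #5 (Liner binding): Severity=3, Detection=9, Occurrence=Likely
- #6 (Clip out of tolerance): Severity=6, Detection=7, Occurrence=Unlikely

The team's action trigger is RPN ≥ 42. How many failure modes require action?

RPN = Severity × Occurrence × Detection:
  #1: 3 × 3 × 1 = 9
  #2: 7 × 5 × 9 = 315
  #3: 2 × 5 × 7 = 70
  #4: 7 × 10 × 2 = 140
  #5: 3 × 8 × 9 = 216
  #6: 6 × 3 × 7 = 126
Modes with RPN ≥ 42: #2 (315), #3 (70), #4 (140), #5 (216), #6 (126) → 5.

5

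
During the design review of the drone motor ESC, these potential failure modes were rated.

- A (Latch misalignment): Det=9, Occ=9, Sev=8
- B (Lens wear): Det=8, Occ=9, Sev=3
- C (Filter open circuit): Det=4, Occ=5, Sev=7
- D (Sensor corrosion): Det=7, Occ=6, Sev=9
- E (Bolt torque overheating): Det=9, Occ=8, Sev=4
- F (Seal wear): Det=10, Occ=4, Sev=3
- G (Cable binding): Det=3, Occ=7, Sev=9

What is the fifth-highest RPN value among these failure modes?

RPN = Severity × Occurrence × Detection:
  A: 8 × 9 × 9 = 648
  B: 3 × 9 × 8 = 216
  C: 7 × 5 × 4 = 140
  D: 9 × 6 × 7 = 378
  E: 4 × 8 × 9 = 288
  F: 3 × 4 × 10 = 120
  G: 9 × 7 × 3 = 189
Sorted descending: 648, 378, 288, 216, 189, 140, 120.
The fifth-highest RPN is 189 (G).

189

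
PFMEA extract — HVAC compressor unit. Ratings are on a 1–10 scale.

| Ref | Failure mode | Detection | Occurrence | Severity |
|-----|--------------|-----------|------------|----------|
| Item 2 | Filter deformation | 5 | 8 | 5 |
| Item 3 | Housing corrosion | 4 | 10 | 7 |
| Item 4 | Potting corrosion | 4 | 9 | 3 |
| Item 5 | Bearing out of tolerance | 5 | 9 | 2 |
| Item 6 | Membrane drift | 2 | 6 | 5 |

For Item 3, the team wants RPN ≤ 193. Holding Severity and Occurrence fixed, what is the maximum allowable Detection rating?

2

Item 3: S=7, O=10, D=4 → current RPN = 280.
Fixed product = 70. Need 70 × D ≤ 193, so D ≤ 193/70 = 2.76.
Maximum integer Detection rating = 2 (gives RPN 140; D=3 would give 210 > 193).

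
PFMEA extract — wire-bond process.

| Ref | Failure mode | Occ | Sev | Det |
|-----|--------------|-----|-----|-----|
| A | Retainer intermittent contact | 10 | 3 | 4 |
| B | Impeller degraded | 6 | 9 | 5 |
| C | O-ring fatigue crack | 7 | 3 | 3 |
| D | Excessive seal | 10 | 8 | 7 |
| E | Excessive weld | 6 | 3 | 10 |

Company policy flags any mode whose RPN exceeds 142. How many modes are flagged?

RPN = Severity × Occurrence × Detection:
  A: 3 × 10 × 4 = 120
  B: 9 × 6 × 5 = 270
  C: 3 × 7 × 3 = 63
  D: 8 × 10 × 7 = 560
  E: 3 × 6 × 10 = 180
Modes with RPN > 142: B (270), D (560), E (180) → 3.

3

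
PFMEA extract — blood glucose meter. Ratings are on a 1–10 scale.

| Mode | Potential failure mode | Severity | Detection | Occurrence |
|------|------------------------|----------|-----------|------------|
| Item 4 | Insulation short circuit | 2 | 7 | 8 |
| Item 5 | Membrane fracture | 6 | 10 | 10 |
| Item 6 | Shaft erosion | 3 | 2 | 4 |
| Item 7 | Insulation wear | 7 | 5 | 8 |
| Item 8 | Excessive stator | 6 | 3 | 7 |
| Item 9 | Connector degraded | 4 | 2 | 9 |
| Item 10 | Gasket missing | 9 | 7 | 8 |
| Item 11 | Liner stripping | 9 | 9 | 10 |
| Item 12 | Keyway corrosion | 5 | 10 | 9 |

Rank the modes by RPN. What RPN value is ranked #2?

600

RPN = Severity × Occurrence × Detection:
  Item 4: 2 × 8 × 7 = 112
  Item 5: 6 × 10 × 10 = 600
  Item 6: 3 × 4 × 2 = 24
  Item 7: 7 × 8 × 5 = 280
  Item 8: 6 × 7 × 3 = 126
  Item 9: 4 × 9 × 2 = 72
  Item 10: 9 × 8 × 7 = 504
  Item 11: 9 × 10 × 9 = 810
  Item 12: 5 × 9 × 10 = 450
Sorted descending: 810, 600, 504, 450, 280, 126, 112, 72, 24.
The second-highest RPN is 600 (Item 5).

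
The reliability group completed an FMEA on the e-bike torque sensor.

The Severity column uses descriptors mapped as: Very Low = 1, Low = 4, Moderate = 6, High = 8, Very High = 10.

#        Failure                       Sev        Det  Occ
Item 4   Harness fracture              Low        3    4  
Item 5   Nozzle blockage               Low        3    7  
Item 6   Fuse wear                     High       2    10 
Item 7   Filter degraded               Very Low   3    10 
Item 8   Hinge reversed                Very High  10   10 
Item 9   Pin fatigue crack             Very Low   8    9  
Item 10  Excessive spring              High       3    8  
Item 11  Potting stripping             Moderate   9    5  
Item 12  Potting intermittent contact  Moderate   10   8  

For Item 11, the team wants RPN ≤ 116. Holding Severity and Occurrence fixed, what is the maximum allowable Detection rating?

Item 11: S=6, O=5, D=9 → current RPN = 270.
Fixed product = 30. Need 30 × D ≤ 116, so D ≤ 116/30 = 3.87.
Maximum integer Detection rating = 3 (gives RPN 90; D=4 would give 120 > 116).

3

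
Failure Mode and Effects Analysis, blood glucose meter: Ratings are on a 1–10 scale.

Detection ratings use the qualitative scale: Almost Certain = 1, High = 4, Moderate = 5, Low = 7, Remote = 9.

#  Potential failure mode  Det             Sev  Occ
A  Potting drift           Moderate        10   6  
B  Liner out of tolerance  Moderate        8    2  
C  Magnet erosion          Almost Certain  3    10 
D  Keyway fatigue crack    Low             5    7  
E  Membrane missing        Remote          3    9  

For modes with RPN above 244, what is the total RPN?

545

RPN = Severity × Occurrence × Detection:
  A: 10 × 6 × 5 = 300
  B: 8 × 2 × 5 = 80
  C: 3 × 10 × 1 = 30
  D: 5 × 7 × 7 = 245
  E: 3 × 9 × 9 = 243
RPN > 244: A (300), D (245).
Sum: 300 + 245 = 545.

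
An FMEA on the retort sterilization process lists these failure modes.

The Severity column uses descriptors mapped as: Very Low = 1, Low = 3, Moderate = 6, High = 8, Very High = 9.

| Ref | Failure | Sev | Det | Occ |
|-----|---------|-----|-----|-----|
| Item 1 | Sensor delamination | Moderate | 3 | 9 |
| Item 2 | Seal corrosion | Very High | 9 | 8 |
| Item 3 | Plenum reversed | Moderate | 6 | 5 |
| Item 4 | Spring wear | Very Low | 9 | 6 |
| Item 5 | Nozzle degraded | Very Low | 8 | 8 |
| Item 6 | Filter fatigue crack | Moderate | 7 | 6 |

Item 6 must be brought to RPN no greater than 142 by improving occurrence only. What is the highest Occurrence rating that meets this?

3

Item 6: S=6, O=6, D=7 → current RPN = 252.
Fixed product = 42. Need 42 × O ≤ 142, so O ≤ 142/42 = 3.38.
Maximum integer Occurrence rating = 3 (gives RPN 126; O=4 would give 168 > 142).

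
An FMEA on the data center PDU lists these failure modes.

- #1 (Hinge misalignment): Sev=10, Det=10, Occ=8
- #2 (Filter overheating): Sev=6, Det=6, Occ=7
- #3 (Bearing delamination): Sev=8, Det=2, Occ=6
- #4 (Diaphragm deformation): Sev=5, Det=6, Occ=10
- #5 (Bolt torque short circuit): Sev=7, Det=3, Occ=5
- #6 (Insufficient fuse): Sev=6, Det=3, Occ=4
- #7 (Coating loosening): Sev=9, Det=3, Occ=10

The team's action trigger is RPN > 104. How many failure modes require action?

RPN = Severity × Occurrence × Detection:
  #1: 10 × 8 × 10 = 800
  #2: 6 × 7 × 6 = 252
  #3: 8 × 6 × 2 = 96
  #4: 5 × 10 × 6 = 300
  #5: 7 × 5 × 3 = 105
  #6: 6 × 4 × 3 = 72
  #7: 9 × 10 × 3 = 270
Modes with RPN > 104: #1 (800), #2 (252), #4 (300), #5 (105), #7 (270) → 5.

5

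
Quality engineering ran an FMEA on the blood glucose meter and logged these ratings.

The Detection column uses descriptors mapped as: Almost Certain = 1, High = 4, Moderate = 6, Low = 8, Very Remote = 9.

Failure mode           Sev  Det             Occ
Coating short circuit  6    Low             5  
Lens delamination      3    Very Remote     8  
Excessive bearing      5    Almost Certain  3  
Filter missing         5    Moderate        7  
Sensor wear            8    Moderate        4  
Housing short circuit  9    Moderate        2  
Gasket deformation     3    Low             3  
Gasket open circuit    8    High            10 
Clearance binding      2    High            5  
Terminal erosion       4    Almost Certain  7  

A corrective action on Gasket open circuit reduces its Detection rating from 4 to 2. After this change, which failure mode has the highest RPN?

RPN = Severity × Occurrence × Detection:
  Coating short circuit: 6 × 5 × 8 = 240
  Lens delamination: 3 × 8 × 9 = 216
  Excessive bearing: 5 × 3 × 1 = 15
  Filter missing: 5 × 7 × 6 = 210
  Sensor wear: 8 × 4 × 6 = 192
  Housing short circuit: 9 × 2 × 6 = 108
  Gasket deformation: 3 × 3 × 8 = 72
  Gasket open circuit: 8 × 10 × 4 = 320
  Clearance binding: 2 × 5 × 4 = 40
  Terminal erosion: 4 × 7 × 1 = 28
After action: Gasket open circuit → 8 × 10 × 2 = 160.
Revised RPNs: Coating short circuit=240, Lens delamination=216, Filter missing=210, Sensor wear=192, Gasket open circuit=160, Housing short circuit=108, Gasket deformation=72, Clearance binding=40, Terminal erosion=28, Excessive bearing=15.
Highest is now Coating short circuit (240).

Coating short circuit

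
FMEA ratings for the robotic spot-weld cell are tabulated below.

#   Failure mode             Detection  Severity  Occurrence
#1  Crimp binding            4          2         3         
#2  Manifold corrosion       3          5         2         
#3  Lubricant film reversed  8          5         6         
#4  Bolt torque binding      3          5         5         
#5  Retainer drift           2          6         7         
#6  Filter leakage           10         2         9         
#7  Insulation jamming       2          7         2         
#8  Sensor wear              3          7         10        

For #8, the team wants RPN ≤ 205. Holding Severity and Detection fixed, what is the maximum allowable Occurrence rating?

9

#8: S=7, O=10, D=3 → current RPN = 210.
Fixed product = 21. Need 21 × O ≤ 205, so O ≤ 205/21 = 9.76.
Maximum integer Occurrence rating = 9 (gives RPN 189; O=10 would give 210 > 205).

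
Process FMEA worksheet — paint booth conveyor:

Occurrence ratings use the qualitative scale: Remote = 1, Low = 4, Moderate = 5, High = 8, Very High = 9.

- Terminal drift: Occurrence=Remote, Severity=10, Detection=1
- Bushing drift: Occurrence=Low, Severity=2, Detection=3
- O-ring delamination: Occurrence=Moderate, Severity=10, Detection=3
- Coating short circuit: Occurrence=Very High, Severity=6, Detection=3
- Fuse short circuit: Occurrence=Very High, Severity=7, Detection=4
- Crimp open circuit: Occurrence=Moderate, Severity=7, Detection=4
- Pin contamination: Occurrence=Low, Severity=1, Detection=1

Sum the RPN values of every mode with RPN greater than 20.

RPN = Severity × Occurrence × Detection:
  Terminal drift: 10 × 1 × 1 = 10
  Bushing drift: 2 × 4 × 3 = 24
  O-ring delamination: 10 × 5 × 3 = 150
  Coating short circuit: 6 × 9 × 3 = 162
  Fuse short circuit: 7 × 9 × 4 = 252
  Crimp open circuit: 7 × 5 × 4 = 140
  Pin contamination: 1 × 4 × 1 = 4
RPN > 20: Bushing drift (24), O-ring delamination (150), Coating short circuit (162), Fuse short circuit (252), Crimp open circuit (140).
Sum: 24 + 150 + 162 + 252 + 140 = 728.

728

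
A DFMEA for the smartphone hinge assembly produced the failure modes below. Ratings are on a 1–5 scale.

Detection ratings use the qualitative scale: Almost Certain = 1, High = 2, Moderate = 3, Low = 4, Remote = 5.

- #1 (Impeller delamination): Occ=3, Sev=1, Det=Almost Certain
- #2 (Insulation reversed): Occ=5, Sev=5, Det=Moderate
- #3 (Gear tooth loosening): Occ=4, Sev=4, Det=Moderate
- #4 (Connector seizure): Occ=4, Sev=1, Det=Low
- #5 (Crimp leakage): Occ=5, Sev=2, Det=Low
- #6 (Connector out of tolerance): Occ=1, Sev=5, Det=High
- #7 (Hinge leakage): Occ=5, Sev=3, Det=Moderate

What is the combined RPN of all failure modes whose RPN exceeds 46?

123

RPN = Severity × Occurrence × Detection:
  #1: 1 × 3 × 1 = 3
  #2: 5 × 5 × 3 = 75
  #3: 4 × 4 × 3 = 48
  #4: 1 × 4 × 4 = 16
  #5: 2 × 5 × 4 = 40
  #6: 5 × 1 × 2 = 10
  #7: 3 × 5 × 3 = 45
RPN > 46: #2 (75), #3 (48).
Sum: 75 + 48 = 123.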